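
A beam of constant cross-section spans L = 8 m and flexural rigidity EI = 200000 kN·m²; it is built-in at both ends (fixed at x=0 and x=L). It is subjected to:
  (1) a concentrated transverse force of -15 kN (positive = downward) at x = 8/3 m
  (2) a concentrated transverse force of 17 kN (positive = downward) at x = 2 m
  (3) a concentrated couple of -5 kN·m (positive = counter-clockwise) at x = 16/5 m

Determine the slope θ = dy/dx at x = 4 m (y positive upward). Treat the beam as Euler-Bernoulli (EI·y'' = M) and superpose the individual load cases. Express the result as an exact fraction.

Load 1 — point force P=-15 kN at a=8/3 m (b=L-a=16/3):
  θ_1 = Pa²(L-x)(2bL-(3b+a)(L-x))/(2L³EI)  [x>a] = (-15)·(8/3)²·(8-4)·(2·(16/3)·8-(3·(16/3)+(8/3))·(8-4))/(2·8³·200000) = -1/45000 rad
Load 2 — point force P=17 kN at a=2 m (b=L-a=6):
  θ_2 = Pa²(L-x)(2bL-(3b+a)(L-x))/(2L³EI)  [x>a] = 17·2²·(8-4)·(2·6·8-(3·6+2)·(8-4))/(2·8³·200000) = 17/800000 rad
Load 3 — applied couple M₀=-5 kN·m at a=16/5 m (b=L-a=24/5):
  θ_3 = (R_Ax²/2 - M_Ax - M₀(x-a))/EI  [x>a] with R_A=-9/10, M_A=-3/5 = ((-9/10)·4²/2 - (-3/5)·4 - (-5)·(4-(16/5)))/200000 = -1/250000 rad
Superposition: θ = Σ θ_i = -179/36000000 rad ≈ -0.000005 rad

θ(4) = -179/36000000 rad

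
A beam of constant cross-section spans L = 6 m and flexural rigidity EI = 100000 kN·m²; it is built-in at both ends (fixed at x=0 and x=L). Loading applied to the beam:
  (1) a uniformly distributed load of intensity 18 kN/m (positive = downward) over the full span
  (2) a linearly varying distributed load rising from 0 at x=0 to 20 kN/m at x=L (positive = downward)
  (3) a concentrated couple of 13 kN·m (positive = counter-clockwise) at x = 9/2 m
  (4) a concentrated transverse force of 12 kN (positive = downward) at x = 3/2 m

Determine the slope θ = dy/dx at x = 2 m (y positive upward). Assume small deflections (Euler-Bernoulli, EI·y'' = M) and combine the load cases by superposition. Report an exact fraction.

Load 1 — uniform load w=18 kN/m over full span:
  θ_1 = -wx(L-x)(L-2x)/(12EI) = -18·2·(6-2)·(6-2·2)/(12·100000) = -3/12500 rad
Load 2 — triangular load w₀=20 kN/m (0→w₀ over full span):
  θ_2 = -w₀(2x(L-x)(L-2x)(x+2L)+x²(L-x)²)/(120LEI) = -20·(2·2·(6-2)·(6-2·2)·(2+2·6)+2²·(6-2)²)/(120·6·100000) = -4/28125 rad
Load 3 — applied couple M₀=13 kN·m at a=9/2 m (b=L-a=3/2):
  θ_3 = (R_Ax²/2 - M_Ax)/EI  [x≤a] with R_A=39/16, M_A=65/16 = ((39/16)·2²/2 - (65/16)·2)/100000 = -13/400000 rad
Load 4 — point force P=12 kN at a=3/2 m (b=L-a=9/2):
  θ_4 = Pa²(L-x)(2bL-(3b+a)(L-x))/(2L³EI)  [x>a] = 12·(3/2)²·(6-2)·(2·(9/2)·6-(3·(9/2)+(3/2))·(6-2))/(2·6³·100000) = -3/200000 rad
Superposition: θ = Σ θ_i = -1547/3600000 rad ≈ -0.000430 rad

θ(2) = -1547/3600000 rad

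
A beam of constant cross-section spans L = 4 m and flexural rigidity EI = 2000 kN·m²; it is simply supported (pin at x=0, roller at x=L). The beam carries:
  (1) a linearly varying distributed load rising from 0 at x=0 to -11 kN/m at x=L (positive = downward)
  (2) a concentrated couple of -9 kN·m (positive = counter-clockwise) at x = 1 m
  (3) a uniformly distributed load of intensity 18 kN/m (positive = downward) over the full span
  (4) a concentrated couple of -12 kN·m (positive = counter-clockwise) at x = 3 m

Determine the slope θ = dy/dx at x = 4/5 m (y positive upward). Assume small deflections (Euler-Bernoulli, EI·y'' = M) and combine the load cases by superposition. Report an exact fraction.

Load 1 — triangular load w₀=-11 kN/m (0→w₀ over full span):
  θ_1 = -w₀(7L⁴-30L²x²+15x⁴)/(360LEI) = -(-11)·(7·4⁴-30·4²·(4/5)²+15·(4/5)⁴)/(360·4·2000) = 4004/703125 rad
Load 2 — applied couple M₀=-9 kN·m at a=1 m (b=L-a=3):
  θ_2 = (M₀x²/(2L)+C₁)/EI  [x≤a] with C₁=M₀(3b²-L²)/(6L)=-33/8 = ((-9)·(4/5)²/(2·4)+(-33/8))/2000 = -969/400000 rad
Load 3 — uniform load w=18 kN/m over full span:
  θ_3 = -w(L³-6Lx²+4x³)/(24EI) = -18·(4³-6·4·(4/5)²+4·(4/5)³)/(24·2000) = -297/15625 rad
Load 4 — applied couple M₀=-12 kN·m at a=3 m (b=L-a=1):
  θ_4 = (M₀x²/(2L)+C₁)/EI  [x≤a] with C₁=M₀(3b²-L²)/(6L)=13/2 = ((-12)·(4/5)²/(2·4)+(13/2))/2000 = 277/100000 rad
Superposition: θ = Σ θ_i = -1166933/90000000 rad ≈ -0.012966 rad

θ(4/5) = -1166933/90000000 rad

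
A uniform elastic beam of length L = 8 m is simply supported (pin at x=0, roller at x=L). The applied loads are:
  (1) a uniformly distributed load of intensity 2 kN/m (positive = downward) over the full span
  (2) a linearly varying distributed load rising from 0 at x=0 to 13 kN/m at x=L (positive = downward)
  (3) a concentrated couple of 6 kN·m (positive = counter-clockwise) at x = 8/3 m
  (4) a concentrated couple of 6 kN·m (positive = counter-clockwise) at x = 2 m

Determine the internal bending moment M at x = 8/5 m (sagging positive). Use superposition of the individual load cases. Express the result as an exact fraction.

M(8/5) = 4908/125 kN·m

Load 1 — uniform load w=2 kN/m over full span:
  M_1 = wx(L-x)/2 = 2·(8/5)·(8-(8/5))/2 = 256/25 kN·m
Load 2 — triangular load w₀=13 kN/m (0→w₀ over full span):
  M_2 = w₀Lx/6 - w₀x³/(6L) = 13·8·(8/5)/6 - 13·(8/5)³/(6·8) = 3328/125 kN·m
Load 3 — applied couple M₀=6 kN·m at a=8/3 m (b=L-a=16/3):
  M_3 = M₀x/L  [x≤a] = 6·(8/5)/8 = 6/5 kN·m
Load 4 — applied couple M₀=6 kN·m at a=2 m (b=L-a=6):
  M_4 = M₀x/L  [x≤a] = 6·(8/5)/8 = 6/5 kN·m
Superposition: M = Σ M_i = 4908/125 kN·m ≈ 39.264000 kN·m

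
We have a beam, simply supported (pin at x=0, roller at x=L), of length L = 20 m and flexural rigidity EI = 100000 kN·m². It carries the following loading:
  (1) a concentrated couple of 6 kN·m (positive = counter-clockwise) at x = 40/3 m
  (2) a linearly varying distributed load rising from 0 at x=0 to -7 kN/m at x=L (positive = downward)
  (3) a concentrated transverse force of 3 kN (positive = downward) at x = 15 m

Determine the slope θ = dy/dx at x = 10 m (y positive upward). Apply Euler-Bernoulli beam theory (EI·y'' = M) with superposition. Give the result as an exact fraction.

θ(10) = 869/1440000 rad

Load 1 — applied couple M₀=6 kN·m at a=40/3 m (b=L-a=20/3):
  θ_1 = (M₀x²/(2L)+C₁)/EI  [x≤a] with C₁=M₀(3b²-L²)/(6L)=-40/3 = (6·10²/(2·20)+(-40/3))/100000 = 1/60000 rad
Load 2 — triangular load w₀=-7 kN/m (0→w₀ over full span):
  θ_2 = -w₀(7L⁴-30L²x²+15x⁴)/(360LEI) = -(-7)·(7·20⁴-30·20²·10²+15·10⁴)/(360·20·100000) = 49/72000 rad
Load 3 — point force P=3 kN at a=15 m (b=L-a=5):
  θ_3 = -Pb(L²-b²-3x²)/(6LEI)  [x≤a] = -3·5·(20²-5²-3·10²)/(6·20·100000) = -3/32000 rad
Superposition: θ = Σ θ_i = 869/1440000 rad ≈ 0.000603 rad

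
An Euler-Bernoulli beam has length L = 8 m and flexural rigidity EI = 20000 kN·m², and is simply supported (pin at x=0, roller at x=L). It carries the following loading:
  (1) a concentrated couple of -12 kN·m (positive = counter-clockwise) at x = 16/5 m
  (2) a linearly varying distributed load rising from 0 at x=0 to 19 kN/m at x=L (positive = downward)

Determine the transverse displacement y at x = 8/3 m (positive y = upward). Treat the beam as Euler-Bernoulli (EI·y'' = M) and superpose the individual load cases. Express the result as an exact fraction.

Load 1 — applied couple M₀=-12 kN·m at a=16/5 m (b=L-a=24/5):
  y_1 = (M₀x³/(6L)+C₁x)/EI  [x≤a] with C₁=M₀(3b²-L²)/(6L)=-32/25 = ((-12)·(8/3)³/(6·8)+(-32/25)·(8/3))/20000 = -172/421875 m
Load 2 — triangular load w₀=19 kN/m (0→w₀ over full span):
  y_2 = -w₀x(7L⁴-10L²x²+3x⁴)/(360LEI) = -19·(8/3)·(7·8⁴-10·8²·(8/3)²+3·(8/3)⁴)/(360·8·20000) = -9728/455625 m
Superposition: y = Σ y_i = -247844/11390625 m ≈ -0.021759 m

y(8/3) = -247844/11390625 m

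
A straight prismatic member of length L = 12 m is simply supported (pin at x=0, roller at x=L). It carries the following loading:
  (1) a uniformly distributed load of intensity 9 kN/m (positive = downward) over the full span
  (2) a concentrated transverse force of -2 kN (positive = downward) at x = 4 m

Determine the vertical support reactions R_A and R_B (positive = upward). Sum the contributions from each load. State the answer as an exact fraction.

Load 1 — uniform load w=9 kN/m over full span:
  R_A = wL/2 = 9·12/2 = 54 kN
  R_B = wL/2 = 9·12/2 = 54 kN
Load 2 — point force P=-2 kN at a=4 m (b=L-a=8):
  R_A = Pb/L = (-2)·8/12 = -4/3 kN
  R_B = Pa/L = (-2)·4/12 = -2/3 kN
Superposition: R_A = 158/3 kN, R_B = 160/3 kN

R_A = 158/3 kN, R_B = 160/3 kN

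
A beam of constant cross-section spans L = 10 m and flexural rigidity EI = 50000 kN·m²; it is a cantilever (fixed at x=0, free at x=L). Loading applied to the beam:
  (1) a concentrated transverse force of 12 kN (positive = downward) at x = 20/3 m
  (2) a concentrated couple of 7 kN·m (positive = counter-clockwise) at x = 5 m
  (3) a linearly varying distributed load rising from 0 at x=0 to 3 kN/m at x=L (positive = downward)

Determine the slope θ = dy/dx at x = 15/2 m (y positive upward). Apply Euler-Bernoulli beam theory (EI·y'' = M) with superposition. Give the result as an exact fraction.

θ(15/2) = -92059/7680000 rad

Load 1 — point force P=12 kN at a=20/3 m (b=L-a=10/3):
  θ_1 = -Pa²/(2EI)  [x>a] = -12·(20/3)²/(2·50000) = -2/375 rad
Load 2 — applied couple M₀=7 kN·m at a=5 m (b=L-a=5):
  θ_2 = M₀a/EI  [x>a] = 7·5/50000 = 7/10000 rad
Load 3 — triangular load w₀=3 kN/m (0→w₀ over full span):
  θ_3 = (w₀Lx²/4-w₀L²x/3-w₀x⁴/(24L))/EI = (3·10·(15/2)²/4-3·10²·(15/2)/3-3·(15/2)⁴/(24·10))/50000 = -753/102400 rad
Superposition: θ = Σ θ_i = -92059/7680000 rad ≈ -0.011987 rad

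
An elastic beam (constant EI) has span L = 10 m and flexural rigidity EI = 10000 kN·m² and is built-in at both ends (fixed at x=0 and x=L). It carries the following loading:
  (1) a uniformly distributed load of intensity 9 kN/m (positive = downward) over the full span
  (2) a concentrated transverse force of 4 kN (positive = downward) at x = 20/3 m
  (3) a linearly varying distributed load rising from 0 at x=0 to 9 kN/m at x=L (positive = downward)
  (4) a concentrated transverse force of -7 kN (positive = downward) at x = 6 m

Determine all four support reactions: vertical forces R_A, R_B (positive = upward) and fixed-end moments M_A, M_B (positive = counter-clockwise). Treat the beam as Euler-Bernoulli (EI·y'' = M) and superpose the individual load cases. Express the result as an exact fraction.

Load 1 — uniform load w=9 kN/m over full span:
  R_A = wL/2 = 9·10/2 = 45 kN
  M_A = wL²/12 = 9·10²/12 = 75 kN·m
  R_B = wL/2 = 9·10/2 = 45 kN
  M_B = -wL²/12 = -9·10²/12 = -75 kN·m
Load 2 — point force P=4 kN at a=20/3 m (b=L-a=10/3):
  R_A = Pb²(3a+b)/L³ = 4·(10/3)²·(3·(20/3)+(10/3))/10³ = 28/27 kN
  M_A = Pab²/L² = 4·(20/3)·(10/3)²/10² = 80/27 kN·m
  R_B = Pa²(a+3b)/L³ = 4·(20/3)²·((20/3)+3·(10/3))/10³ = 80/27 kN
  M_B = -Pa²b/L² = -4·(20/3)²·(10/3)/10² = -160/27 kN·m
Load 3 — triangular load w₀=9 kN/m (0→w₀ over full span):
  R_A = 3w₀L/20 = 3·9·10/20 = 27/2 kN
  M_A = w₀L²/30 = 9·10²/30 = 30 kN·m
  R_B = 7w₀L/20 = 7·9·10/20 = 63/2 kN
  M_B = -w₀L²/20 = -9·10²/20 = -45 kN·m
Load 4 — point force P=-7 kN at a=6 m (b=L-a=4):
  R_A = Pb²(3a+b)/L³ = (-7)·4²·(3·6+4)/10³ = -308/125 kN
  M_A = Pab²/L² = (-7)·6·4²/10² = -168/25 kN·m
  R_B = Pa²(a+3b)/L³ = (-7)·6²·(6+3·4)/10³ = -567/125 kN
  M_B = -Pa²b/L² = -(-7)·6²·4/10² = 252/25 kN·m
Superposition: R_A = 385243/6750 kN, M_A = 68339/675 kN·m, R_B = 505757/6750 kN, M_B = -78196/675 kN·m

R_A = 385243/6750 kN, M_A = 68339/675 kN·m, R_B = 505757/6750 kN, M_B = -78196/675 kN·m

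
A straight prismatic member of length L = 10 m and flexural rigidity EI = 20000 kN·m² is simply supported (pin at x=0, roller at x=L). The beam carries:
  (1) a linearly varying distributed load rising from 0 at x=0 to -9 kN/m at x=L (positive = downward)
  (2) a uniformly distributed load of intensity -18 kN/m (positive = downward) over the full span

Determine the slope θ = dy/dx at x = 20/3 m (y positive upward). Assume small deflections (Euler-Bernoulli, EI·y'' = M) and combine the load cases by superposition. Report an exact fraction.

Load 1 — triangular load w₀=-9 kN/m (0→w₀ over full span):
  θ_1 = -w₀(7L⁴-30L²x²+15x⁴)/(360LEI) = -(-9)·(7·10⁴-30·10²·(20/3)²+15·(20/3)⁴)/(360·10·20000) = -91/21600 rad
Load 2 — uniform load w=-18 kN/m over full span:
  θ_2 = -w(L³-6Lx²+4x³)/(24EI) = -(-18)·(10³-6·10·(20/3)²+4·(20/3)³)/(24·20000) = -13/720 rad
Superposition: θ = Σ θ_i = -481/21600 rad ≈ -0.022269 rad

θ(20/3) = -481/21600 rad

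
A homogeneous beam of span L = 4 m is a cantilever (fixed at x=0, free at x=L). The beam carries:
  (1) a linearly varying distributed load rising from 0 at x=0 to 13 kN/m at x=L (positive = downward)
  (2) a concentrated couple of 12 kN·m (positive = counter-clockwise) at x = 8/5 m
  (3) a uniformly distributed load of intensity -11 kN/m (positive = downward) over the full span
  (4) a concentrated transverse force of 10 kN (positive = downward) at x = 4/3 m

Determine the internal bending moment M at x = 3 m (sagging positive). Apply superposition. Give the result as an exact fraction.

Load 1 — triangular load w₀=13 kN/m (0→w₀ over full span):
  M_1 = w₀Lx/2 - w₀L²/3 - w₀x³/(6L) = 13·4·3/2 - 13·4²/3 - 13·3³/(6·4) = -143/24 kN·m
Load 2 — applied couple M₀=12 kN·m at a=8/5 m (b=L-a=12/5):
  M_2 = 0  [x>a] = 0 kN·m
Load 3 — uniform load w=-11 kN/m over full span:
  M_3 = -w(L-x)²/2 = -(-11)·(4-3)²/2 = 11/2 kN·m
Load 4 — point force P=10 kN at a=4/3 m (b=L-a=8/3):
  M_4 = 0  [x>a] = 0 kN·m
Superposition: M = Σ M_i = -11/24 kN·m ≈ -0.458333 kN·m

M(3) = -11/24 kN·m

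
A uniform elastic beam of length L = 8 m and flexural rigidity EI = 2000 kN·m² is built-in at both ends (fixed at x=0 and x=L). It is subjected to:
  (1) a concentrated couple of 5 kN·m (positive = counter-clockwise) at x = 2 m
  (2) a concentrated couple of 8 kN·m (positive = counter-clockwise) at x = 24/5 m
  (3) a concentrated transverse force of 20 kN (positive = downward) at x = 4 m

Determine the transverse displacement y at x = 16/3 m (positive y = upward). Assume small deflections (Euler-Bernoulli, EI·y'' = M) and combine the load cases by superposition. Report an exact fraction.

y(16/3) = -37777/2025000 m

Load 1 — applied couple M₀=5 kN·m at a=2 m (b=L-a=6):
  y_1 = (R_Ax³/6 - M_Ax²/2 - M₀(x-a)²/2)/EI  [x>a] with R_A=45/64, M_A=-15/16 = ((45/64)·(16/3)³/6 - (-15/16)·(16/3)²/2 - 5·((16/3)-2)²/2)/2000 = 1/600 m
Load 2 — applied couple M₀=8 kN·m at a=24/5 m (b=L-a=16/5):
  y_2 = (R_Ax³/6 - M_Ax²/2 - M₀(x-a)²/2)/EI  [x>a] with R_A=36/25, M_A=64/25 = ((36/25)·(16/3)³/6 - (64/25)·(16/3)²/2 - 8·((16/3)-(24/5))²/2)/2000 = -16/28125 m
Load 3 — point force P=20 kN at a=4 m (b=L-a=4):
  y_3 = -Pa²(L-x)²(3bL-(3b+a)(L-x))/(6L³EI)  [x>a] = -20·4²·(8-(16/3))²·(3·4·8-(3·4+4)·(8-(16/3)))/(6·8³·2000) = -8/405 m
Superposition: y = Σ y_i = -37777/2025000 m ≈ -0.018655 m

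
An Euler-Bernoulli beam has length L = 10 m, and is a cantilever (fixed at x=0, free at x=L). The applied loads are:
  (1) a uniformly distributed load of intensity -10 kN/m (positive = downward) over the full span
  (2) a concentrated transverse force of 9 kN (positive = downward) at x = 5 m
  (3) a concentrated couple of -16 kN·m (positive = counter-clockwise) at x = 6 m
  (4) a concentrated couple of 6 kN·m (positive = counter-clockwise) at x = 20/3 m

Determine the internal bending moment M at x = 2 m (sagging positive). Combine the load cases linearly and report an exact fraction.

Load 1 — uniform load w=-10 kN/m over full span:
  M_1 = -w(L-x)²/2 = -(-10)·(10-2)²/2 = 320 kN·m
Load 2 — point force P=9 kN at a=5 m (b=L-a=5):
  M_2 = -P(a-x)  [x≤a] = -9·(5-2) = -27 kN·m
Load 3 — applied couple M₀=-16 kN·m at a=6 m (b=L-a=4):
  M_3 = M₀  [x≤a] = (-16) = -16 kN·m
Load 4 — applied couple M₀=6 kN·m at a=20/3 m (b=L-a=10/3):
  M_4 = M₀  [x≤a] = 6 = 6 kN·m
Superposition: M = Σ M_i = 283 kN·m ≈ 283.000000 kN·m

M(2) = 283 kN·m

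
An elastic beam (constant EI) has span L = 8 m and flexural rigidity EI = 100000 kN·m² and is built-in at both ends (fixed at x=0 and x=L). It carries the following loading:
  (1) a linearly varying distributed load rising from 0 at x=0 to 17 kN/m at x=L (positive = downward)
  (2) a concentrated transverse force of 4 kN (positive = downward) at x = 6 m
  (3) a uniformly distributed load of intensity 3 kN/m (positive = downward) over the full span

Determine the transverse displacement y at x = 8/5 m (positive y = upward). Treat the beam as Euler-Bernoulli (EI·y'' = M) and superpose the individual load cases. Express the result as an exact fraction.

Load 1 — triangular load w₀=17 kN/m (0→w₀ over full span):
  y_1 = -w₀x²(L-x)²(x+2L)/(120LEI) = -17·(8/5)²·(8-(8/5))²·((8/5)+2·8)/(120·8·100000) = -47872/146484375 m
Load 2 — point force P=4 kN at a=6 m (b=L-a=2):
  y_2 = -Pb²x²(3aL-(3a+b)x)/(6L³EI)  [x≤a] = -4·2²·(8/5)²·(3·6·8-(3·6+2)·(8/5))/(6·8³·100000) = -7/468750 m
Load 3 — uniform load w=3 kN/m over full span:
  y_3 = -wx²(L-x)²/(24EI) = -3·(8/5)²·(8-(8/5))²/(24·100000) = -256/1953125 m
Superposition: y = Σ y_i = -46173/97656250 m ≈ -0.000473 m

y(8/5) = -46173/97656250 m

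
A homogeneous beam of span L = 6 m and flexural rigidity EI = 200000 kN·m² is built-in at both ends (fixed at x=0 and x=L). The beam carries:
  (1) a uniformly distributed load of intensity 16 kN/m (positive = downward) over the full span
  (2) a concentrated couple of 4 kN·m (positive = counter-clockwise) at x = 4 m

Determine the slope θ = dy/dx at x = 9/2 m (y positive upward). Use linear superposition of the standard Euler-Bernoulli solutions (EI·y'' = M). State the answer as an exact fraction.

θ(9/2) = 7/50000 rad

Load 1 — uniform load w=16 kN/m over full span:
  θ_1 = -wx(L-x)(L-2x)/(12EI) = -16·(9/2)·(6-(9/2))·(6-2·(9/2))/(12·200000) = 27/200000 rad
Load 2 — applied couple M₀=4 kN·m at a=4 m (b=L-a=2):
  θ_2 = (R_Ax²/2 - M_Ax - M₀(x-a))/EI  [x>a] with R_A=8/9, M_A=4/3 = ((8/9)·(9/2)²/2 - (4/3)·(9/2) - 4·((9/2)-4))/200000 = 1/200000 rad
Superposition: θ = Σ θ_i = 7/50000 rad ≈ 0.000140 rad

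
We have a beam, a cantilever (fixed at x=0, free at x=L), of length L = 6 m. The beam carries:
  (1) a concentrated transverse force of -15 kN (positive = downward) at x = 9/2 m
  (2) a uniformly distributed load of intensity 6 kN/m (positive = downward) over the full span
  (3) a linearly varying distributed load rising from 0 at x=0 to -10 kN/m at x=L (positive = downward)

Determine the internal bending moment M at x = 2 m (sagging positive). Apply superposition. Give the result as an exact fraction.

M(2) = 931/18 kN·m

Load 1 — point force P=-15 kN at a=9/2 m (b=L-a=3/2):
  M_1 = -P(a-x)  [x≤a] = -(-15)·((9/2)-2) = 75/2 kN·m
Load 2 — uniform load w=6 kN/m over full span:
  M_2 = -w(L-x)²/2 = -6·(6-2)²/2 = -48 kN·m
Load 3 — triangular load w₀=-10 kN/m (0→w₀ over full span):
  M_3 = w₀Lx/2 - w₀L²/3 - w₀x³/(6L) = (-10)·6·2/2 - (-10)·6²/3 - (-10)·2³/(6·6) = 560/9 kN·m
Superposition: M = Σ M_i = 931/18 kN·m ≈ 51.722222 kN·m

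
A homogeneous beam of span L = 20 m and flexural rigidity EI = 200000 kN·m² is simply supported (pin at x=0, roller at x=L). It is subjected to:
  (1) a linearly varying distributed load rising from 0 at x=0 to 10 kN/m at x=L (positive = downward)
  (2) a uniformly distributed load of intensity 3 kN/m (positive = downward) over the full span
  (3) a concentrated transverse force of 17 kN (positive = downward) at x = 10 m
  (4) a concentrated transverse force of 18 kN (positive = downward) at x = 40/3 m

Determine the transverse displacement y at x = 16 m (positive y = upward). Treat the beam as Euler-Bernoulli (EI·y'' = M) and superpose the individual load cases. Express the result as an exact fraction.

Load 1 — triangular load w₀=10 kN/m (0→w₀ over full span):
  y_1 = -w₀x(7L⁴-10L²x²+3x⁴)/(360LEI) = -10·16·(7·20⁴-10·20²·16²+3·16⁴)/(360·20·200000) = -508/15625 m
Load 2 — uniform load w=3 kN/m over full span:
  y_2 = -wx(L³-2Lx²+x³)/(24EI) = -3·16·(20³-2·20·16²+16³)/(24·200000) = -58/3125 m
Load 3 — point force P=17 kN at a=10 m (b=L-a=10):
  y_3 = -Pa(L-x)(2Lx-a²-x²)/(6LEI)  [x>a] = -17·10·(20-16)·(2·20·16-10²-16²)/(6·20·200000) = -1207/150000 m
Load 4 — point force P=18 kN at a=40/3 m (b=L-a=20/3):
  y_4 = -Pa(L-x)(2Lx-a²-x²)/(6LEI)  [x>a] = -18·(40/3)·(20-16)·(2·20·16-(40/3)²-16²)/(6·20·200000) = -232/28125 m
Superposition: y = Σ y_i = -151577/2250000 m ≈ -0.067368 m

y(16) = -151577/2250000 m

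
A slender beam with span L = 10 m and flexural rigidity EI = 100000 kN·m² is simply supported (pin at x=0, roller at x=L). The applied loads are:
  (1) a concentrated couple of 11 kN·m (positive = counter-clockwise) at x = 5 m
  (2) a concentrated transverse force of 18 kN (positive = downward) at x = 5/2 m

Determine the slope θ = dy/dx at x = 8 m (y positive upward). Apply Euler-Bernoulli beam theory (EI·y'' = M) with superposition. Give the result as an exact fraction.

θ(8) = 14143/24000000 rad

Load 1 — applied couple M₀=11 kN·m at a=5 m (b=L-a=5):
  θ_1 = (M₀x²/(2L)-M₀(x-a)+C₁)/EI  [x>a] with C₁=M₀(3b²-L²)/(6L)=-55/12 = (11·8²/(2·10)-11·(8-5)+(-55/12))/100000 = -143/6000000 rad
Load 2 — point force P=18 kN at a=5/2 m (b=L-a=15/2):
  θ_2 = -Pa(2L²-6Lx+3x²+a²)/(6LEI)  [x>a] = -18·(5/2)·(2·10²-6·10·8+3·8²+(5/2)²)/(6·10·100000) = 981/1600000 rad
Superposition: θ = Σ θ_i = 14143/24000000 rad ≈ 0.000589 rad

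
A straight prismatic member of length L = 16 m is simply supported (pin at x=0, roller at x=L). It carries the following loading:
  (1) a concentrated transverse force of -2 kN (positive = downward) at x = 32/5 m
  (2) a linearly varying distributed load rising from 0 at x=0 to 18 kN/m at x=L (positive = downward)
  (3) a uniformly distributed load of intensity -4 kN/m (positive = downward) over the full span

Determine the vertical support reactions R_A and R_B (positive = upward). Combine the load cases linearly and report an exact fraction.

Load 1 — point force P=-2 kN at a=32/5 m (b=L-a=48/5):
  R_A = Pb/L = (-2)·(48/5)/16 = -6/5 kN
  R_B = Pa/L = (-2)·(32/5)/16 = -4/5 kN
Load 2 — triangular load w₀=18 kN/m (0→w₀ over full span):
  R_A = w₀L/6 = 18·16/6 = 48 kN
  R_B = w₀L/3 = 18·16/3 = 96 kN
Load 3 — uniform load w=-4 kN/m over full span:
  R_A = wL/2 = (-4)·16/2 = -32 kN
  R_B = wL/2 = (-4)·16/2 = -32 kN
Superposition: R_A = 74/5 kN, R_B = 316/5 kN

R_A = 74/5 kN, R_B = 316/5 kN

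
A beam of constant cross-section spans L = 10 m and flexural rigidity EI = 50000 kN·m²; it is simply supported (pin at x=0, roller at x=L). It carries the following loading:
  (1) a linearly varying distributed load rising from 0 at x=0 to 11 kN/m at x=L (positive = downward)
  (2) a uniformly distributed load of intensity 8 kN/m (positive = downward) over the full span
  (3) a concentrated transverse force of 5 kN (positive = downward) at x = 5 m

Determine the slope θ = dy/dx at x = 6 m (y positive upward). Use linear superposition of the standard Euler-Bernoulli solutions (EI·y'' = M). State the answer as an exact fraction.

θ(6) = 29993/9000000 rad

Load 1 — triangular load w₀=11 kN/m (0→w₀ over full span):
  θ_1 = -w₀(7L⁴-30L²x²+15x⁴)/(360LEI) = -11·(7·10⁴-30·10²·6²+15·6⁴)/(360·10·50000) = 319/281250 rad
Load 2 — uniform load w=8 kN/m over full span:
  θ_2 = -w(L³-6Lx²+4x³)/(24EI) = -8·(10³-6·10·6²+4·6³)/(24·50000) = 37/18750 rad
Load 3 — point force P=5 kN at a=5 m (b=L-a=5):
  θ_3 = -Pa(2L²-6Lx+3x²+a²)/(6LEI)  [x>a] = -5·5·(2·10²-6·10·6+3·6²+5²)/(6·10·50000) = 9/40000 rad
Superposition: θ = Σ θ_i = 29993/9000000 rad ≈ 0.003333 rad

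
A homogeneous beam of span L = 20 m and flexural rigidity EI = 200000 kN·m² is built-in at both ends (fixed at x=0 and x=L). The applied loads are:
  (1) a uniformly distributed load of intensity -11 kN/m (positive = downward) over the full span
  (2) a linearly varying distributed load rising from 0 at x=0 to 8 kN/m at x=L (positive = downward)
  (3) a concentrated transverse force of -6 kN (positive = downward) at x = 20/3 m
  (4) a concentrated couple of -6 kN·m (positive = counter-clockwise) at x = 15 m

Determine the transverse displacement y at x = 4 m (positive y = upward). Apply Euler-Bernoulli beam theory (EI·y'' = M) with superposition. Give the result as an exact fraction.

Load 1 — uniform load w=-11 kN/m over full span:
  y_1 = -wx²(L-x)²/(24EI) = -(-11)·4²·(20-4)²/(24·200000) = 88/9375 m
Load 2 — triangular load w₀=8 kN/m (0→w₀ over full span):
  y_2 = -w₀x²(L-x)²(x+2L)/(120LEI) = -8·4²·(20-4)²·(4+2·20)/(120·20·200000) = -704/234375 m
Load 3 — point force P=-6 kN at a=20/3 m (b=L-a=40/3):
  y_3 = -Pb²x²(3aL-(3a+b)x)/(6L³EI)  [x≤a] = -(-6)·(40/3)²·4²·(3·(20/3)·20-(3·(20/3)+(40/3))·4)/(6·20³·200000) = 8/16875 m
Load 4 — applied couple M₀=-6 kN·m at a=15 m (b=L-a=5):
  y_4 = (R_Ax³/6 - M_Ax²/2)/EI  [x≤a] with R_A=-27/80, M_A=-15/8 = ((-27/80)·4³/6 - (-15/8)·4²/2)/200000 = 57/1000000 m
Superposition: y = Σ y_i = 933391/135000000 m ≈ 0.006914 m

y(4) = 933391/135000000 m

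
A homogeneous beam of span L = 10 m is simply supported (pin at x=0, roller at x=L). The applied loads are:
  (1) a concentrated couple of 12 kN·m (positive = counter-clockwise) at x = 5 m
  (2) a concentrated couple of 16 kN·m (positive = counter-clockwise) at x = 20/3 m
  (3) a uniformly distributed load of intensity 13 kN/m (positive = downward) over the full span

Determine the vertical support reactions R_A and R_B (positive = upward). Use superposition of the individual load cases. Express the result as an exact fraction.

R_A = 339/5 kN, R_B = 311/5 kN

Load 1 — applied couple M₀=12 kN·m at a=5 m (b=L-a=5):
  R_A = M₀/L = 12/10 = 6/5 kN
  R_B = -M₀/L = -12/10 = -6/5 kN
Load 2 — applied couple M₀=16 kN·m at a=20/3 m (b=L-a=10/3):
  R_A = M₀/L = 16/10 = 8/5 kN
  R_B = -M₀/L = -16/10 = -8/5 kN
Load 3 — uniform load w=13 kN/m over full span:
  R_A = wL/2 = 13·10/2 = 65 kN
  R_B = wL/2 = 13·10/2 = 65 kN
Superposition: R_A = 339/5 kN, R_B = 311/5 kN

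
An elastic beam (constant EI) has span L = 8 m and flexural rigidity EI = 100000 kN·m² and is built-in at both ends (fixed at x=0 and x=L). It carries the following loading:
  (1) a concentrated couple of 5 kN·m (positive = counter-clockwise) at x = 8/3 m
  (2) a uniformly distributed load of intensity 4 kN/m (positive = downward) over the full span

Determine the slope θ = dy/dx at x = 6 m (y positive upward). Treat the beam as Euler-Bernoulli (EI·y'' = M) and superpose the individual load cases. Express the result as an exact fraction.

Load 1 — applied couple M₀=5 kN·m at a=8/3 m (b=L-a=16/3):
  θ_1 = (R_Ax²/2 - M_Ax - M₀(x-a))/EI  [x>a] with R_A=5/6, M_A=0 = ((5/6)·6²/2 - 0·6 - 5·(6-(8/3)))/100000 = -1/60000 rad
Load 2 — uniform load w=4 kN/m over full span:
  θ_2 = -wx(L-x)(L-2x)/(12EI) = -4·6·(8-6)·(8-2·6)/(12·100000) = 1/6250 rad
Superposition: θ = Σ θ_i = 43/300000 rad ≈ 0.000143 rad

θ(6) = 43/300000 rad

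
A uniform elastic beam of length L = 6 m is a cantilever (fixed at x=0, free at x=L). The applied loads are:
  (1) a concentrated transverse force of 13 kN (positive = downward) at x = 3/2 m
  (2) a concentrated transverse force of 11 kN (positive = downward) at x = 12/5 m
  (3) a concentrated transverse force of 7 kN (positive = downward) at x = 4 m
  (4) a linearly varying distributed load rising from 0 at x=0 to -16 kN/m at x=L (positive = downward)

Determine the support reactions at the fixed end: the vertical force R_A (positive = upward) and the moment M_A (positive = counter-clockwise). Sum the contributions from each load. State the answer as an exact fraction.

Load 1 — point force P=13 kN at a=3/2 m (b=L-a=9/2):
  R_A = P = 13 kN
  M_A = Pa = 13·(3/2) = 39/2 kN·m
Load 2 — point force P=11 kN at a=12/5 m (b=L-a=18/5):
  R_A = P = 11 kN
  M_A = Pa = 11·(12/5) = 132/5 kN·m
Load 3 — point force P=7 kN at a=4 m (b=L-a=2):
  R_A = P = 7 kN
  M_A = Pa = 7·4 = 28 kN·m
Load 4 — triangular load w₀=-16 kN/m (0→w₀ over full span):
  R_A = w₀L/2 = (-16)·6/2 = -48 kN
  M_A = w₀L²/3 = (-16)·6²/3 = -192 kN·m
Superposition: R_A = -17 kN, M_A = -1181/10 kN·m

R_A = -17 kN, M_A = -1181/10 kN·m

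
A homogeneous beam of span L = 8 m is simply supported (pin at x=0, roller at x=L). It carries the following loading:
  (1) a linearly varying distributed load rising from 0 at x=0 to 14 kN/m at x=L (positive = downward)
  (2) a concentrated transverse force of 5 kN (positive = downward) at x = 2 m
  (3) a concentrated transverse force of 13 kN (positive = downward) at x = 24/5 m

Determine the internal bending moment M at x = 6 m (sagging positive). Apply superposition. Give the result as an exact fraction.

Load 1 — triangular load w₀=14 kN/m (0→w₀ over full span):
  M_1 = w₀Lx/6 - w₀x³/(6L) = 14·8·6/6 - 14·6³/(6·8) = 49 kN·m
Load 2 — point force P=5 kN at a=2 m (b=L-a=6):
  M_2 = Pa(L-x)/L  [x>a] = 5·2·(8-6)/8 = 5/2 kN·m
Load 3 — point force P=13 kN at a=24/5 m (b=L-a=16/5):
  M_3 = Pa(L-x)/L  [x>a] = 13·(24/5)·(8-6)/8 = 78/5 kN·m
Superposition: M = Σ M_i = 671/10 kN·m ≈ 67.100000 kN·m

M(6) = 671/10 kN·m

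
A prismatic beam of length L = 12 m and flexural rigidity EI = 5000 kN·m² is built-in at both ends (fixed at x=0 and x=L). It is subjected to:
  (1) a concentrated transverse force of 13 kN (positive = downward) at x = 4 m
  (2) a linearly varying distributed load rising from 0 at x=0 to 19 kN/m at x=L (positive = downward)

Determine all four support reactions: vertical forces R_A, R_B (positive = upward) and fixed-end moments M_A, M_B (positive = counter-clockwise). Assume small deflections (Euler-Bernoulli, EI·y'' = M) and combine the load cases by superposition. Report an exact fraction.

R_A = 5917/135 kN, M_A = 5144/45 kN·m, R_B = 11228/135 kN, M_B = -6676/45 kN·m

Load 1 — point force P=13 kN at a=4 m (b=L-a=8):
  R_A = Pb²(3a+b)/L³ = 13·8²·(3·4+8)/12³ = 260/27 kN
  M_A = Pab²/L² = 13·4·8²/12² = 208/9 kN·m
  R_B = Pa²(a+3b)/L³ = 13·4²·(4+3·8)/12³ = 91/27 kN
  M_B = -Pa²b/L² = -13·4²·8/12² = -104/9 kN·m
Load 2 — triangular load w₀=19 kN/m (0→w₀ over full span):
  R_A = 3w₀L/20 = 3·19·12/20 = 171/5 kN
  M_A = w₀L²/30 = 19·12²/30 = 456/5 kN·m
  R_B = 7w₀L/20 = 7·19·12/20 = 399/5 kN
  M_B = -w₀L²/20 = -19·12²/20 = -684/5 kN·m
Superposition: R_A = 5917/135 kN, M_A = 5144/45 kN·m, R_B = 11228/135 kN, M_B = -6676/45 kN·m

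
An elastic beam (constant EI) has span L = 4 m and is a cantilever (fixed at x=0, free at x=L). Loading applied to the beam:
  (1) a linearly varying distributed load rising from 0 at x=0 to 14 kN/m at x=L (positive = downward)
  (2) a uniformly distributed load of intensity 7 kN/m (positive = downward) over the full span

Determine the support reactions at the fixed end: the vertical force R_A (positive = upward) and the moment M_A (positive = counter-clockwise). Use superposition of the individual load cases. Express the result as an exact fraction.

R_A = 56 kN, M_A = 392/3 kN·m

Load 1 — triangular load w₀=14 kN/m (0→w₀ over full span):
  R_A = w₀L/2 = 14·4/2 = 28 kN
  M_A = w₀L²/3 = 14·4²/3 = 224/3 kN·m
Load 2 — uniform load w=7 kN/m over full span:
  R_A = wL = 7·4 = 28 kN
  M_A = wL²/2 = 7·4²/2 = 56 kN·m
Superposition: R_A = 56 kN, M_A = 392/3 kN·m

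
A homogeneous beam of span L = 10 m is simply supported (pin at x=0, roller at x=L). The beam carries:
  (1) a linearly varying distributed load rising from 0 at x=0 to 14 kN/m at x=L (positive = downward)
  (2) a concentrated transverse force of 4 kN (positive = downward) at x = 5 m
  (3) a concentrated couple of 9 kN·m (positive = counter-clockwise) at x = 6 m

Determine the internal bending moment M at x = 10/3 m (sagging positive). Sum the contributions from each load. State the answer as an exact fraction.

Load 1 — triangular load w₀=14 kN/m (0→w₀ over full span):
  M_1 = w₀Lx/6 - w₀x³/(6L) = 14·10·(10/3)/6 - 14·(10/3)³/(6·10) = 5600/81 kN·m
Load 2 — point force P=4 kN at a=5 m (b=L-a=5):
  M_2 = Pbx/L  [x≤a] = 4·5·(10/3)/10 = 20/3 kN·m
Load 3 — applied couple M₀=9 kN·m at a=6 m (b=L-a=4):
  M_3 = M₀x/L  [x≤a] = 9·(10/3)/10 = 3 kN·m
Superposition: M = Σ M_i = 6383/81 kN·m ≈ 78.802469 kN·m

M(10/3) = 6383/81 kN·m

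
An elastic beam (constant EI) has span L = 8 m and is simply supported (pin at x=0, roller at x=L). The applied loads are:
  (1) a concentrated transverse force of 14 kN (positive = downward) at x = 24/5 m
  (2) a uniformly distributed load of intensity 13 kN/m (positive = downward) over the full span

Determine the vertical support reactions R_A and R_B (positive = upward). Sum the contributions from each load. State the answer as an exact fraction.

R_A = 288/5 kN, R_B = 302/5 kN

Load 1 — point force P=14 kN at a=24/5 m (b=L-a=16/5):
  R_A = Pb/L = 14·(16/5)/8 = 28/5 kN
  R_B = Pa/L = 14·(24/5)/8 = 42/5 kN
Load 2 — uniform load w=13 kN/m over full span:
  R_A = wL/2 = 13·8/2 = 52 kN
  R_B = wL/2 = 13·8/2 = 52 kN
Superposition: R_A = 288/5 kN, R_B = 302/5 kN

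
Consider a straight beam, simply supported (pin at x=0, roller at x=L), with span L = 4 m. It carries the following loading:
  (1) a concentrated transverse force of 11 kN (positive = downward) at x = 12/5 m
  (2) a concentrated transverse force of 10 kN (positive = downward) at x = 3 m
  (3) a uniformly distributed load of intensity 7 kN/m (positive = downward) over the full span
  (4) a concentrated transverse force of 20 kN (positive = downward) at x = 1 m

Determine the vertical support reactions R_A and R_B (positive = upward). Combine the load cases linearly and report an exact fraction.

Load 1 — point force P=11 kN at a=12/5 m (b=L-a=8/5):
  R_A = Pb/L = 11·(8/5)/4 = 22/5 kN
  R_B = Pa/L = 11·(12/5)/4 = 33/5 kN
Load 2 — point force P=10 kN at a=3 m (b=L-a=1):
  R_A = Pb/L = 10·1/4 = 5/2 kN
  R_B = Pa/L = 10·3/4 = 15/2 kN
Load 3 — uniform load w=7 kN/m over full span:
  R_A = wL/2 = 7·4/2 = 14 kN
  R_B = wL/2 = 7·4/2 = 14 kN
Load 4 — point force P=20 kN at a=1 m (b=L-a=3):
  R_A = Pb/L = 20·3/4 = 15 kN
  R_B = Pa/L = 20·1/4 = 5 kN
Superposition: R_A = 359/10 kN, R_B = 331/10 kN

R_A = 359/10 kN, R_B = 331/10 kN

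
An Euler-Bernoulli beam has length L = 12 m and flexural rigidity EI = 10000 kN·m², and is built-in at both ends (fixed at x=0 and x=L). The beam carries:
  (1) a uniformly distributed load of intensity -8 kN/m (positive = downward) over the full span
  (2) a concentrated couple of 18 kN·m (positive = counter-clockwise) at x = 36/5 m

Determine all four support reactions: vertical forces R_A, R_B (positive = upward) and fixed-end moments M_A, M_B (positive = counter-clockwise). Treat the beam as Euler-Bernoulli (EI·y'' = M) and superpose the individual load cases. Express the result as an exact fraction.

Load 1 — uniform load w=-8 kN/m over full span:
  R_A = wL/2 = (-8)·12/2 = -48 kN
  M_A = wL²/12 = (-8)·12²/12 = -96 kN·m
  R_B = wL/2 = (-8)·12/2 = -48 kN
  M_B = -wL²/12 = -(-8)·12²/12 = 96 kN·m
Load 2 — applied couple M₀=18 kN·m at a=36/5 m (b=L-a=24/5):
  R_A = 6M₀ab/L³ = 6·18·(36/5)·(24/5)/12³ = 54/25 kN
  M_A = M₀b(2a-b)/L² = 18·(24/5)·(2·(36/5)-(24/5))/12² = 144/25 kN·m
  R_B = -6M₀ab/L³ = -6·18·(36/5)·(24/5)/12³ = -54/25 kN
  M_B = M₀a(2b-a)/L² = 18·(36/5)·(2·(24/5)-(36/5))/12² = 54/25 kN·m
Superposition: R_A = -1146/25 kN, M_A = -2256/25 kN·m, R_B = -1254/25 kN, M_B = 2454/25 kN·m

R_A = -1146/25 kN, M_A = -2256/25 kN·m, R_B = -1254/25 kN, M_B = 2454/25 kN·m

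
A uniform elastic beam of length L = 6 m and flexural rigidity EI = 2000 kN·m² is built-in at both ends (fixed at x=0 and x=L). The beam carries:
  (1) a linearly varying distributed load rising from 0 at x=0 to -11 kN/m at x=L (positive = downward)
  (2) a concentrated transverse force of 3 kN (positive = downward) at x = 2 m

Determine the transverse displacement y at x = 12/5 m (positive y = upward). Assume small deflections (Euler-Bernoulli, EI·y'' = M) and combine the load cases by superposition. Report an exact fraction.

Load 1 — triangular load w₀=-11 kN/m (0→w₀ over full span):
  y_1 = -w₀x²(L-x)²(x+2L)/(120LEI) = -(-11)·(12/5)²·(6-(12/5))²·((12/5)+2·6)/(120·6·2000) = 16038/1953125 m
Load 2 — point force P=3 kN at a=2 m (b=L-a=4):
  y_2 = -Pa²(L-x)²(3bL-(3b+a)(L-x))/(6L³EI)  [x>a] = -3·2²·(6-(12/5))²·(3·4·6-(3·4+2)·(6-(12/5)))/(6·6³·2000) = -81/62500 m
Superposition: y = Σ y_i = 54027/7812500 m ≈ 0.006915 m

y(12/5) = 54027/7812500 m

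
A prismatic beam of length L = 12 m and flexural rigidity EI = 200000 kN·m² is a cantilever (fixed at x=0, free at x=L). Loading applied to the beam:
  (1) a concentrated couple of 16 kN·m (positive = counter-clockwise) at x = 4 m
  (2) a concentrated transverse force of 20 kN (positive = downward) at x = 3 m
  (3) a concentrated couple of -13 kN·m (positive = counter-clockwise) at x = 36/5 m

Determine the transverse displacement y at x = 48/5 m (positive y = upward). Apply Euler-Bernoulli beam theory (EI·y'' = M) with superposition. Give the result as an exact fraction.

y(48/5) = -2123/500000 m

Load 1 — applied couple M₀=16 kN·m at a=4 m (b=L-a=8):
  y_1 = M₀a(2x-a)/(2EI)  [x>a] = 16·4·(2·(48/5)-4)/(2·200000) = 38/15625 m
Load 2 — point force P=20 kN at a=3 m (b=L-a=9):
  y_2 = -Pa²(3x-a)/(6EI)  [x>a] = -20·3²·(3·(48/5)-3)/(6·200000) = -387/100000 m
Load 3 — applied couple M₀=-13 kN·m at a=36/5 m (b=L-a=24/5):
  y_3 = M₀a(2x-a)/(2EI)  [x>a] = (-13)·(36/5)·(2·(48/5)-(36/5))/(2·200000) = -351/125000 m
Superposition: y = Σ y_i = -2123/500000 m ≈ -0.004246 m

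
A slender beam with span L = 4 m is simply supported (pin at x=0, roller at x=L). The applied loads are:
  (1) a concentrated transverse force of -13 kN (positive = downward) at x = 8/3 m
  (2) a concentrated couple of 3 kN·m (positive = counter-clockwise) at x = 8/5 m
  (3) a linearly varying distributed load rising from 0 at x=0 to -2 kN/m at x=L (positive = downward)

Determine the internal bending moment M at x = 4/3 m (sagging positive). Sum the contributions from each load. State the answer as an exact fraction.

M(4/3) = -515/81 kN·m

Load 1 — point force P=-13 kN at a=8/3 m (b=L-a=4/3):
  M_1 = Pbx/L  [x≤a] = (-13)·(4/3)·(4/3)/4 = -52/9 kN·m
Load 2 — applied couple M₀=3 kN·m at a=8/5 m (b=L-a=12/5):
  M_2 = M₀x/L  [x≤a] = 3·(4/3)/4 = 1 kN·m
Load 3 — triangular load w₀=-2 kN/m (0→w₀ over full span):
  M_3 = w₀Lx/6 - w₀x³/(6L) = (-2)·4·(4/3)/6 - (-2)·(4/3)³/(6·4) = -128/81 kN·m
Superposition: M = Σ M_i = -515/81 kN·m ≈ -6.358025 kN·m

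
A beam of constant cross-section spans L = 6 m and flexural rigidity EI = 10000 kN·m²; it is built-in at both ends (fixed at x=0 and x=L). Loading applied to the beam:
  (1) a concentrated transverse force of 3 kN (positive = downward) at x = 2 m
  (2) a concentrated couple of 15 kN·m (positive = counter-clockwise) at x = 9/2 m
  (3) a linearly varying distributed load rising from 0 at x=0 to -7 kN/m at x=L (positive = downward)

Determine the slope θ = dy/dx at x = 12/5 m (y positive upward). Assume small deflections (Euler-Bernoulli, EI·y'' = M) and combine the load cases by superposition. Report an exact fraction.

Load 1 — point force P=3 kN at a=2 m (b=L-a=4):
  θ_1 = Pa²(L-x)(2bL-(3b+a)(L-x))/(2L³EI)  [x>a] = 3·2²·(6-(12/5))·(2·4·6-(3·4+2)·(6-(12/5)))/(2·6³·10000) = -3/125000 rad
Load 2 — applied couple M₀=15 kN·m at a=9/2 m (b=L-a=3/2):
  θ_2 = (R_Ax²/2 - M_Ax)/EI  [x≤a] with R_A=45/16, M_A=75/16 = ((45/16)·(12/5)²/2 - (75/16)·(12/5))/10000 = -63/200000 rad
Load 3 — triangular load w₀=-7 kN/m (0→w₀ over full span):
  θ_3 = -w₀(2x(L-x)(L-2x)(x+2L)+x²(L-x)²)/(120LEI) = -(-7)·(2·(12/5)·(6-(12/5))·(6-2·(12/5))·((12/5)+2·6)+(12/5)²·(6-(12/5))²)/(120·6·10000) = 567/1562500 rad
Superposition: θ = Σ θ_i = 597/25000000 rad ≈ 0.000024 rad

θ(12/5) = 597/25000000 rad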